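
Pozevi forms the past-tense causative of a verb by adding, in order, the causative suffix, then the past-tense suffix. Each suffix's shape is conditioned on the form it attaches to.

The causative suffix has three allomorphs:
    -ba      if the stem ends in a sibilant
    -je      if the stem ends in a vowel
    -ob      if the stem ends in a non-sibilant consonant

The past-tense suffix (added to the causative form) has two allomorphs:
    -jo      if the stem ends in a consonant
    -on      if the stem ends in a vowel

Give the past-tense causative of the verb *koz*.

kozbaon

*koz*: final sound = /z/, a sibilant → -ba → *kozba*.
The final sound of the causative form *kozba* is /a/, which is a vowel, so the past-tense suffix is -on, giving *kozbaon*.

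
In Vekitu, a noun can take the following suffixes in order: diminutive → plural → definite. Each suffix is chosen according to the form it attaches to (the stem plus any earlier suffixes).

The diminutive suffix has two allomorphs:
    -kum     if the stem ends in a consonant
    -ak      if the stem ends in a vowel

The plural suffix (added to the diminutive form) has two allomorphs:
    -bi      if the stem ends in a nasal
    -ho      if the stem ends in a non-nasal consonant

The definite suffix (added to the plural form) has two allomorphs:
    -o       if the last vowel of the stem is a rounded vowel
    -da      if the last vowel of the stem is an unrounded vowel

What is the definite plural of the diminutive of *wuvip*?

wuvipkumbida

*wuvip*: final sound = /p/, a consonant → -kum → *wuvipkum*.
The final consonant of the diminutive form *wuvipkum* is /m/, which is a nasal, so the plural suffix is -bi, giving *wuvipkumbi*.
The plural form *wuvipkumbi* — last vowel /i/ (an unrounded vowel) → -da → *wuvipkumbida*.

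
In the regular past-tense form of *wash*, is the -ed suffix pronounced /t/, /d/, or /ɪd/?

/t/

The stem *wash* ends in a voiceless consonant other than /t/.
The -ed suffix is realized as /ɪd/ after /t, d/; as /t/ after other voiceless consonants; and as /d/ after other voiced sounds.
So -ed on *wash* is pronounced /t/.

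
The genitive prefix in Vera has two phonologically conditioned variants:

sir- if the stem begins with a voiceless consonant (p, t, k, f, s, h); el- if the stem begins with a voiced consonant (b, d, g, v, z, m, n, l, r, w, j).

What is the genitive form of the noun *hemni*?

sirhemni

*hemni*: first consonant = /h/, voiceless → sir- → *sirhemni*.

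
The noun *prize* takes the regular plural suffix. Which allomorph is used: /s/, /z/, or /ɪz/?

/ɪz/

The stem *prize* ends in a sibilant (/s, z, ʃ, ʒ, tʃ, dʒ/).
The plural suffix surfaces as /ɪz/ after sibilants, /s/ after other voiceless consonants, and /z/ after other voiced sounds.
So the plural -s on *prize* is pronounced /ɪz/.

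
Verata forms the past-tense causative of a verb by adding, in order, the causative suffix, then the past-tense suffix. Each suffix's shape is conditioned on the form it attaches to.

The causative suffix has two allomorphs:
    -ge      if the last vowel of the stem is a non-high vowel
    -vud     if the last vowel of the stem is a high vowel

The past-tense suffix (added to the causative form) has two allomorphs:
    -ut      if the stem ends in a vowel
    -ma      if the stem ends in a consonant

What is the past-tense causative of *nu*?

nuvudma

*nu* — last vowel /u/ (a high vowel) → -vud → *nuvud*.
The causative form *nuvud*: final sound = /d/, a consonant → -ma → *nuvudma*.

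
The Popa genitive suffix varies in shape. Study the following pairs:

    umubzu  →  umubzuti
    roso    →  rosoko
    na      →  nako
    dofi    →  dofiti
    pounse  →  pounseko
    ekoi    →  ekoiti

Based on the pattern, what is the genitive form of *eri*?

eriti

The alternation tracks the last vowel of the stem — -ti when the last vowel of the stem is a high vowel (*umubzu*, *dofi*, *ekoi*); -ko when the last vowel of the stem is a non-high vowel (*roso*, *na*, *pounse*).
Since the last vowel of *eri* is /i/ (a high vowel), it takes -ti, giving *eriti*.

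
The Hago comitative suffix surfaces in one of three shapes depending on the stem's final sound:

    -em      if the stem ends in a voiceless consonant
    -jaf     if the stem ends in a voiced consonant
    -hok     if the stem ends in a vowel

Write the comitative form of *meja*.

The final sound of *meja* is /a/, which is a vowel, so the suffix is -hok, giving *mejahok*.

mejahok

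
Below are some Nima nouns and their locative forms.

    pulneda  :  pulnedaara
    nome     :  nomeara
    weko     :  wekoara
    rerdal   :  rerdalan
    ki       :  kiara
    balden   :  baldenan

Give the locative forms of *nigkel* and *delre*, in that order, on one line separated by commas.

The pattern is consonant vs. vowel: -an when the stem ends in a consonant (*rerdal*, *balden*); -ara when the stem ends in a vowel (*pulneda*, *nome*, *weko*, *ki*).
The final sound of *nigkel* is /l/, which is a consonant, so the suffix is -an, giving *nigkelan*.
*delre* — final sound /e/ (a vowel) → -ara → *delreara*.

nigkelan, delreara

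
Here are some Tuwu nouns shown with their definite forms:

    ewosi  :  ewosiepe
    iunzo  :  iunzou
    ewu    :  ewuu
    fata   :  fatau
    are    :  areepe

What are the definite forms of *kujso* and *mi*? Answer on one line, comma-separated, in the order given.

kujsou, miepe

The suffix is conditioned by the last vowel: -epe when the last vowel of the stem is a front vowel (*ewosi*, *are*); -u when the last vowel of the stem is a back vowel (*iunzo*, *ewu*, *fata*).
*kujso* — last vowel /o/ (a back vowel) → -u → *kujsou*.
*mi* — last vowel /i/ (a front vowel) → -epe → *miepe*.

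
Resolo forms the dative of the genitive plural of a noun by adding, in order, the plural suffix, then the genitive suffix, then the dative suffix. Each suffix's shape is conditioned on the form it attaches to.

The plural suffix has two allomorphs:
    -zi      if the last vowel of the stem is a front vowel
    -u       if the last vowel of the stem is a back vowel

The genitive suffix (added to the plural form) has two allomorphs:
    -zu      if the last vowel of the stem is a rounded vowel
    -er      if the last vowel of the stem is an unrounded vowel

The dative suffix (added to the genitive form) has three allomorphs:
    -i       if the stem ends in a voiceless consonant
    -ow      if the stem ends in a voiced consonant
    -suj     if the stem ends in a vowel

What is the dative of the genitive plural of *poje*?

Since the last vowel of *poje* is /e/ (a front vowel), it takes -zi, giving *pojezi*.
The plural form *pojezi* — last vowel /i/ (an unrounded vowel) → -er → *pojezier*.
The final sound of the genitive form *pojezier* is /r/, which is a voiced consonant, so the dative suffix is -ow, giving *pojezierow*.

pojezierow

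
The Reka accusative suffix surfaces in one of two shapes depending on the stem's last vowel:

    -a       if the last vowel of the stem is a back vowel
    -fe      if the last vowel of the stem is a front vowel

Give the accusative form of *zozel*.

The last vowel of *zozel* is /e/, which is a front vowel, so the suffix is -fe, giving *zozelfe*.

zozelfe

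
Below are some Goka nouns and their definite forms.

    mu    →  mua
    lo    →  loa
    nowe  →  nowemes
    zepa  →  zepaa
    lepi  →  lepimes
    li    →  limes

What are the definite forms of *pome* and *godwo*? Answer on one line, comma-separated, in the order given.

Looking at the last vowel of each stem: -mes when the last vowel of the stem is a front vowel (*nowe*, *lepi*, *li*); -a when the last vowel of the stem is a back vowel (*mu*, *lo*, *zepa*).
The last vowel of *pome* is /e/, which is a front vowel, so the suffix is -mes, giving *pomemes*.
*godwo* — last vowel /o/ (a back vowel) → -a → *godwoa*.

pomemes, godwoa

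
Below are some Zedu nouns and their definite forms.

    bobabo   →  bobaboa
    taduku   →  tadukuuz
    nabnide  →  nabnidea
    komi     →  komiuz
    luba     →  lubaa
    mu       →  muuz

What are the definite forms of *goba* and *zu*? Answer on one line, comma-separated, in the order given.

gobaa, zuuz

The suffix is conditioned by the last vowel: -uz when the last vowel of the stem is a high vowel (*taduku*, *komi*, *mu*); -a when the last vowel of the stem is a non-high vowel (*bobabo*, *nabnide*, *luba*).
The last vowel of *goba* is /a/, which is a non-high vowel, so the suffix is -a, giving *gobaa*.
The last vowel of *zu* is /u/, which is a high vowel, so the suffix is -uz, giving *zuuz*.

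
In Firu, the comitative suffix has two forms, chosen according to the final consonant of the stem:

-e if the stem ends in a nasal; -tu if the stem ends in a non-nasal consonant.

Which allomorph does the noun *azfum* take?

*azfum* — final consonant /m/ (a nasal) → -e.

-e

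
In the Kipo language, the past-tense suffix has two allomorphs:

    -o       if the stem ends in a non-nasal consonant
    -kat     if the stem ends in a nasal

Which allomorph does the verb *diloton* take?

-kat

*diloton*: final consonant = /n/, a nasal → -kat.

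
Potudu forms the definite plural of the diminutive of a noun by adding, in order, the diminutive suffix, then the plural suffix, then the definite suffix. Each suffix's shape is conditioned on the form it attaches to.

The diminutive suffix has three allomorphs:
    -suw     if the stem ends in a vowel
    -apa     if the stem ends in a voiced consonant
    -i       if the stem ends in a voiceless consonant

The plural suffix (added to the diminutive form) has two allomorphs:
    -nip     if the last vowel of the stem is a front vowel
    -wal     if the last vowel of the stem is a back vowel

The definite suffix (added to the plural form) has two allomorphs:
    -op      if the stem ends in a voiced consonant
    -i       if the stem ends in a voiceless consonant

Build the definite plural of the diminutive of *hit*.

hitinipi

Since the final sound of *hit* is /t/ (a voiceless consonant), it takes -i, giving *hiti*.
The diminutive form *hiti*: last vowel = /i/, a front vowel → -nip → *hitinip*.
The final consonant of the plural form *hitinip* is /p/, which is voiceless, so the definite suffix is -i, giving *hitinipi*.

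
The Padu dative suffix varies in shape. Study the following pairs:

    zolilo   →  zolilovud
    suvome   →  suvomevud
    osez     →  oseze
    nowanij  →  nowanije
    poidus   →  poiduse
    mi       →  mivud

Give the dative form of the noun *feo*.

Looking at the final sound of each stem: -e when the stem ends in a consonant (*osez*, *nowanij*, *poidus*); -vud when the stem ends in a vowel (*zolilo*, *suvome*, *mi*).
*feo*: final sound = /o/, a vowel → -vud → *feovud*.

feovud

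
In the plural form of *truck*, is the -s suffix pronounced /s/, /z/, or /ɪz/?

/s/

The stem *truck* ends in a voiceless non-sibilant consonant.
The plural suffix surfaces as /ɪz/ after sibilants, /s/ after other voiceless consonants, and /z/ after other voiced sounds.
So the plural -s on *truck* is pronounced /s/.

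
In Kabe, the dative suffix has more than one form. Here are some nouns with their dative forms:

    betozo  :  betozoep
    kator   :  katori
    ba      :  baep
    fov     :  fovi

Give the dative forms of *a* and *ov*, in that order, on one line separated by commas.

The pattern is consonant vs. vowel: -i when the stem ends in a consonant (*kator*, *fov*); -ep when the stem ends in a vowel (*betozo*, *ba*).
*a* — final sound /a/ (a vowel) → -ep → *aep*.
*ov*: final sound = /v/, a consonant → -i → *ovi*.

aep, ovi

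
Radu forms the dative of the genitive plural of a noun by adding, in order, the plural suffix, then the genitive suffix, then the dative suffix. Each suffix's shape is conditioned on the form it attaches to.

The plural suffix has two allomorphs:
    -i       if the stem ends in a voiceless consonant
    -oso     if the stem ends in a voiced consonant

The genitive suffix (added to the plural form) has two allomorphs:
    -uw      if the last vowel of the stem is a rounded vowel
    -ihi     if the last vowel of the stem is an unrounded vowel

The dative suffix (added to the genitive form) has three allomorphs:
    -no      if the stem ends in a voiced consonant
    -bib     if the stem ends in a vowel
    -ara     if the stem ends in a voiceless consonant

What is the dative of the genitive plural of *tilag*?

Since the final consonant of *tilag* is /g/ (voiced), it takes -oso, giving *tilagoso*.
The plural form *tilagoso*: last vowel = /o/, a rounded vowel → -uw → *tilagosouw*.
The genitive form *tilagosouw* — final sound /w/ (a voiced consonant) → -no → *tilagosouwno*.

tilagosouwno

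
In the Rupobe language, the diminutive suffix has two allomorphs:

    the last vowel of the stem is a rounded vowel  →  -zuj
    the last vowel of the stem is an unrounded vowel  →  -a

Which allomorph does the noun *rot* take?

*rot* — last vowel /o/ (a rounded vowel) → -zuj.

-zuj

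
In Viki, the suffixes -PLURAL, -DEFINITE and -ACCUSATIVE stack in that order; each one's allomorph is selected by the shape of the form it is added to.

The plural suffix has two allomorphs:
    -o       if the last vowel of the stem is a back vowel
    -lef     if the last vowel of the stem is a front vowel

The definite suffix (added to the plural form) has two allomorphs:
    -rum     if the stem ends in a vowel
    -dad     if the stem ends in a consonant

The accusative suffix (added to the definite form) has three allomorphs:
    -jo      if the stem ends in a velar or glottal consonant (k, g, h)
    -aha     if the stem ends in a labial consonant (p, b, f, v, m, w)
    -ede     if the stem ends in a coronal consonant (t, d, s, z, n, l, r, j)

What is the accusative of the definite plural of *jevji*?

jevjilefdadede

*jevji*: last vowel = /i/, a front vowel → -lef → *jevjilef*.
The plural form *jevjilef*: final sound = /f/, a consonant → -dad → *jevjilefdad*.
The definite form *jevjilefdad* — final consonant /d/ (coronal) → -ede → *jevjilefdadede*.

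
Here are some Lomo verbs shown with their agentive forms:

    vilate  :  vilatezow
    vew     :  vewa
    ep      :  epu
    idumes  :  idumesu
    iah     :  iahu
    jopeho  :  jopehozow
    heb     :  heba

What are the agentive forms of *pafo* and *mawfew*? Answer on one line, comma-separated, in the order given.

The suffix is conditioned by the final sound: -u when the stem ends in a voiceless consonant (*ep*, *idumes*, *iah*); -a when the stem ends in a voiced consonant (*vew*, *heb*); -zow when the stem ends in a vowel (*vilate*, *jopeho*).
Since the final sound of *pafo* is /o/ (a vowel), it takes -zow, giving *pafozow*.
The final sound of *mawfew* is /w/, which is a voiced consonant, so the suffix is -a, giving *mawfewa*.

pafozow, mawfewa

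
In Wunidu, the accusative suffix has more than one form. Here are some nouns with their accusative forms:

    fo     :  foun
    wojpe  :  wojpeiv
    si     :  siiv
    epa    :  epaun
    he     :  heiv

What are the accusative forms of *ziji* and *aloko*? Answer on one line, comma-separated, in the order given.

The pattern is front/back vowel harmony: -iv when the last vowel of the stem is a front vowel (*wojpe*, *si*, *he*); -un when the last vowel of the stem is a back vowel (*fo*, *epa*).
*ziji* — last vowel /i/ (a front vowel) → -iv → *zijiiv*.
Since the last vowel of *aloko* is /o/ (a back vowel), it takes -un, giving *alokoun*.

zijiiv, alokoun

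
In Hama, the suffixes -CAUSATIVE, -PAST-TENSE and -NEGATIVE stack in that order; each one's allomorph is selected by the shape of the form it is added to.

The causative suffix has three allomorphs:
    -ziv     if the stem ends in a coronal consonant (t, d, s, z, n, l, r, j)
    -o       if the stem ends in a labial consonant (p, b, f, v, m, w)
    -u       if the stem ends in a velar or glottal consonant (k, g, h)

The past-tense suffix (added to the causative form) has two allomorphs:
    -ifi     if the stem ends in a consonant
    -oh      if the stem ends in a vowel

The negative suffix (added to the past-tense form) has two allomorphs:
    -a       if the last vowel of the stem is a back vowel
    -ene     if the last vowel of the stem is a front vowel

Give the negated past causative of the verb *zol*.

zolzivifiene

The final consonant of *zol* is /l/, which is coronal, so the causative suffix is -ziv, giving *zolziv*.
The causative form *zolziv*: final sound = /v/, a consonant → -ifi → *zolzivifi*.
The past-tense form *zolzivifi*: last vowel = /i/, a front vowel → -ene → *zolzivifiene*.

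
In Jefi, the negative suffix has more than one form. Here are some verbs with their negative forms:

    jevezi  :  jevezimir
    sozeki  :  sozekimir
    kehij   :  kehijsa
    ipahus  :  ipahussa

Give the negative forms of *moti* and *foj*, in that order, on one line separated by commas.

The alternation tracks the final sound of the stem — -sa when the stem ends in a consonant (*kehij*, *ipahus*); -mir when the stem ends in a vowel (*jevezi*, *sozeki*).
The final sound of *moti* is /i/, which is a vowel, so the suffix is -mir, giving *motimir*.
The final sound of *foj* is /j/, which is a consonant, so the suffix is -sa, giving *fojsa*.

motimir, fojsa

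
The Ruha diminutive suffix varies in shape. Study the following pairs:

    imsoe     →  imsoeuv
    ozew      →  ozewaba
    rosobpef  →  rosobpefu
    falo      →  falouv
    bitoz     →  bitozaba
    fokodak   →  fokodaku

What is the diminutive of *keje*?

The alternation tracks the final sound of the stem — -u when the stem ends in a voiceless consonant (*rosobpef*, *fokodak*); -aba when the stem ends in a voiced consonant (*ozew*, *bitoz*); -uv when the stem ends in a vowel (*imsoe*, *falo*).
The final sound of *keje* is /e/, which is a vowel, so the suffix is -uv, giving *kejeuv*.

kejeuv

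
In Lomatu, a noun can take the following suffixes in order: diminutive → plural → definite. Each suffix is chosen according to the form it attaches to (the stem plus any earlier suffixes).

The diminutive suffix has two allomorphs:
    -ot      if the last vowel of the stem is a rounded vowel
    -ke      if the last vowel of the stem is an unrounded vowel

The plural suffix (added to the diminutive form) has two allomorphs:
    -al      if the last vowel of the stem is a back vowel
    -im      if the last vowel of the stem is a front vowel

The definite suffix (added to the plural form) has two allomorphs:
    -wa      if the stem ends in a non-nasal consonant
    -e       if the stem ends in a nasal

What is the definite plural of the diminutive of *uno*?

*uno* — last vowel /o/ (a rounded vowel) → -ot → *unoot*.
The diminutive form *unoot*: last vowel = /o/, a back vowel → -al → *unootal*.
The plural form *unootal* — final consonant /l/ (non-nasal) → -wa → *unootalwa*.

unootalwa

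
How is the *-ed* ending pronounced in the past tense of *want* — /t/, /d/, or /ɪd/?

/ɪd/

The stem *want* ends in /t/ or /d/.
The -ed suffix is realized as /ɪd/ after /t, d/; as /t/ after other voiceless consonants; and as /d/ after other voiced sounds.
So -ed on *want* is pronounced /ɪd/.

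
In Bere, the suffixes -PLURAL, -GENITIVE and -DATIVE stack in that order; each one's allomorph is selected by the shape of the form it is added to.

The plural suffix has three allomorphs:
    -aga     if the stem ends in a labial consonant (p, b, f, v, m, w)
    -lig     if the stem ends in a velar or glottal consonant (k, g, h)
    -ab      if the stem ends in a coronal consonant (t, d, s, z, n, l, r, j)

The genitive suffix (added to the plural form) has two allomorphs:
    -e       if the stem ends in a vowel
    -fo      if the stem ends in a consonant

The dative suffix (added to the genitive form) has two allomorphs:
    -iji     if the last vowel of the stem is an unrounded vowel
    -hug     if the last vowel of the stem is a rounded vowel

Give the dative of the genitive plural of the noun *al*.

alabfohug

*al*: final consonant = /l/, coronal → -ab → *alab*.
The plural form *alab*: final sound = /b/, a consonant → -fo → *alabfo*.
The last vowel of the genitive form *alabfo* is /o/, which is a rounded vowel, so the dative suffix is -hug, giving *alabfohug*.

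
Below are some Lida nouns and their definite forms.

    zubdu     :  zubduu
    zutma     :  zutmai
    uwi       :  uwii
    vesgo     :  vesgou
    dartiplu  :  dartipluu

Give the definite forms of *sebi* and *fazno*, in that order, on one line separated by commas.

Looking at the last vowel of each stem: -u when the last vowel of the stem is a rounded vowel (*zubdu*, *vesgo*, *dartiplu*); -i when the last vowel of the stem is an unrounded vowel (*zutma*, *uwi*).
Since the last vowel of *sebi* is /i/ (an unrounded vowel), it takes -i, giving *sebii*.
*fazno*: last vowel = /o/, a rounded vowel → -u → *faznou*.

sebii, faznou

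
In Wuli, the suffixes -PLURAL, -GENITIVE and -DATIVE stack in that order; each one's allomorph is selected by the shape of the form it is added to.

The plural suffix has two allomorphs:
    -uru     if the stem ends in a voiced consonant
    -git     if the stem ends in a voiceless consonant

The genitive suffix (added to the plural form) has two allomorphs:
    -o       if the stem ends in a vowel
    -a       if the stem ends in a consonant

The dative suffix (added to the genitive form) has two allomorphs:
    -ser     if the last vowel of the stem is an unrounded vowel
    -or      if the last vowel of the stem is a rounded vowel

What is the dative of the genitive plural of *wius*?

Since the final consonant of *wius* is /s/ (voiceless), it takes -git, giving *wiusgit*.
The plural form *wiusgit* — final sound /t/ (a consonant) → -a → *wiusgita*.
The last vowel of the genitive form *wiusgita* is /a/, which is an unrounded vowel, so the dative suffix is -ser, giving *wiusgitaser*.

wiusgitaser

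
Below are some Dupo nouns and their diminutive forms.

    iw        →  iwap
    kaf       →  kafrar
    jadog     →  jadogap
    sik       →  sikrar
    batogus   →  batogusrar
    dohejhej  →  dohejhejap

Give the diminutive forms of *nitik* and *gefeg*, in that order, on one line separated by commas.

Looking at the final consonant of each stem: -rar when the stem ends in a voiceless consonant (*kaf*, *sik*, *batogus*); -ap when the stem ends in a voiced consonant (*iw*, *jadog*, *dohejhej*).
*nitik* — final consonant /k/ (voiceless) → -rar → *nitikrar*.
*gefeg* — final consonant /g/ (voiced) → -ap → *gefegap*.

nitikrar, gefegap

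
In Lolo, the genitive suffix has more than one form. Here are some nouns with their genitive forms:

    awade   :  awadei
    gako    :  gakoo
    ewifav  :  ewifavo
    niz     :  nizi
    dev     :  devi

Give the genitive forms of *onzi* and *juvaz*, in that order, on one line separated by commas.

Looking at the last vowel of each stem: -i when the last vowel of the stem is a front vowel (*awade*, *niz*, *dev*); -o when the last vowel of the stem is a back vowel (*gako*, *ewifav*).
*onzi* — last vowel /i/ (a front vowel) → -i → *onzii*.
*juvaz* — last vowel /a/ (a back vowel) → -o → *juvazo*.

onzii, juvazo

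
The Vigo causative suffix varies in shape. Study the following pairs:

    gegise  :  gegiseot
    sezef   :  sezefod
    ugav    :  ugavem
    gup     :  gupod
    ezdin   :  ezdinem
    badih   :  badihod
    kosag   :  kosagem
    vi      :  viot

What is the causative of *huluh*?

Looking at the final sound of each stem: -od when the stem ends in a voiceless consonant (*sezef*, *gup*, *badih*); -em when the stem ends in a voiced consonant (*ugav*, *ezdin*, *kosag*); -ot when the stem ends in a vowel (*gegise*, *vi*).
*huluh*: final sound = /h/, a voiceless consonant → -od → *huluhod*.

huluhod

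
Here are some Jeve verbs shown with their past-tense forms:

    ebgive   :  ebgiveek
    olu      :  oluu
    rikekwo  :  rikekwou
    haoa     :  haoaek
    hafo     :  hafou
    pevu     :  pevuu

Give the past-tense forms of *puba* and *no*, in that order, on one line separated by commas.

The alternation tracks the last vowel of the stem — -u when the last vowel of the stem is a rounded vowel (*olu*, *rikekwo*, *hafo*, *pevu*); -ek when the last vowel of the stem is an unrounded vowel (*ebgive*, *haoa*).
*puba*: last vowel = /a/, an unrounded vowel → -ek → *pubaek*.
*no*: last vowel = /o/, a rounded vowel → -u → *nou*.

pubaek, nou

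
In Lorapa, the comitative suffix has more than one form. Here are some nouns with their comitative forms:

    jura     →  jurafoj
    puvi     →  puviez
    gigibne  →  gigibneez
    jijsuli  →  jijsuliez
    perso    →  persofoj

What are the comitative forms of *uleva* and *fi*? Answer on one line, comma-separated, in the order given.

The pattern is front/back vowel harmony: -ez when the last vowel of the stem is a front vowel (*puvi*, *gigibne*, *jijsuli*); -foj when the last vowel of the stem is a back vowel (*jura*, *perso*).
*uleva*: last vowel = /a/, a back vowel → -foj → *ulevafoj*.
*fi* — last vowel /i/ (a front vowel) → -ez → *fiez*.

ulevafoj, fiez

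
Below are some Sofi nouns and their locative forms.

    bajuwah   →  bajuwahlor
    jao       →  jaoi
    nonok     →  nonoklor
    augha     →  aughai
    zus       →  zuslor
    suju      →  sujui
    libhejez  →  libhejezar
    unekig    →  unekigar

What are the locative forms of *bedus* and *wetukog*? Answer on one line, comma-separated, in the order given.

beduslor, wetukogar

The alternation tracks the final sound of the stem — -lor when the stem ends in a voiceless consonant (*bajuwah*, *nonok*, *zus*); -ar when the stem ends in a voiced consonant (*libhejez*, *unekig*); -i when the stem ends in a vowel (*jao*, *augha*, *suju*).
*bedus* — final sound /s/ (a voiceless consonant) → -lor → *beduslor*.
*wetukog* — final sound /g/ (a voiced consonant) → -ar → *wetukogar*.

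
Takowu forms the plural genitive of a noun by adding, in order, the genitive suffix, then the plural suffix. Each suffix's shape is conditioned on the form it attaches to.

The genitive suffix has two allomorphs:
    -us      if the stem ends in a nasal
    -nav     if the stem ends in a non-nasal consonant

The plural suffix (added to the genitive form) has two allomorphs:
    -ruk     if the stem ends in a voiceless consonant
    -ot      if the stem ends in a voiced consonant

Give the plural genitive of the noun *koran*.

*koran*: final consonant = /n/, a nasal → -us → *koranus*.
The genitive form *koranus*: final consonant = /s/, voiceless → -ruk → *koranusruk*.

koranusruk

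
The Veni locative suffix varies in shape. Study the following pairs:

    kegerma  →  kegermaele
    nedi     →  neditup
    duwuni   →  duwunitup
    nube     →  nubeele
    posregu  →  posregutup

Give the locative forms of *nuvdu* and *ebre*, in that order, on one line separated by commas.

The pattern is height harmony: -tup when the last vowel of the stem is a high vowel (*nedi*, *duwuni*, *posregu*); -ele when the last vowel of the stem is a non-high vowel (*kegerma*, *nube*).
The last vowel of *nuvdu* is /u/, which is a high vowel, so the suffix is -tup, giving *nuvdutup*.
The last vowel of *ebre* is /e/, which is a non-high vowel, so the suffix is -ele, giving *ebreele*.

nuvdutup, ebreele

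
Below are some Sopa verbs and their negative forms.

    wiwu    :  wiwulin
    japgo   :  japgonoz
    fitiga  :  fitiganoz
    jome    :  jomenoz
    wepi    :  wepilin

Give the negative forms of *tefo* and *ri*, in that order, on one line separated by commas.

tefonoz, rilin

The pattern is height harmony: -lin when the last vowel of the stem is a high vowel (*wiwu*, *wepi*); -noz when the last vowel of the stem is a non-high vowel (*japgo*, *fitiga*, *jome*).
Since the last vowel of *tefo* is /o/ (a non-high vowel), it takes -noz, giving *tefonoz*.
The last vowel of *ri* is /i/, which is a high vowel, so the suffix is -lin, giving *rilin*.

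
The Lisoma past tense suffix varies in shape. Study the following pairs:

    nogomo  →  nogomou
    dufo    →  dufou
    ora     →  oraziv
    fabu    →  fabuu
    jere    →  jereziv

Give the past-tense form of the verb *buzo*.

buzou

The pattern is rounding harmony: -u when the last vowel of the stem is a rounded vowel (*nogomo*, *dufo*, *fabu*); -ziv when the last vowel of the stem is an unrounded vowel (*ora*, *jere*).
The last vowel of *buzo* is /o/, which is a rounded vowel, so the suffix is -u, giving *buzou*.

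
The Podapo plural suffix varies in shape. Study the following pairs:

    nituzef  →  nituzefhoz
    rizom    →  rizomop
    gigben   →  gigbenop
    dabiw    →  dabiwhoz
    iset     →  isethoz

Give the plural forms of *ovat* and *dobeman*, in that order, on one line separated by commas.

ovathoz, dobemanop

The pattern is nasality of the final consonant: -op when the stem ends in a nasal (*rizom*, *gigben*); -hoz when the stem ends in a non-nasal consonant (*nituzef*, *dabiw*, *iset*).
*ovat* — final consonant /t/ (non-nasal) → -hoz → *ovathoz*.
*dobeman* — final consonant /n/ (a nasal) → -op → *dobemanop*.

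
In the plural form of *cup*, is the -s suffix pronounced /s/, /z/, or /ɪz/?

The stem *cup* ends in a voiceless non-sibilant consonant.
The plural suffix surfaces as /ɪz/ after sibilants, /s/ after other voiceless consonants, and /z/ after other voiced sounds.
So the plural -s on *cup* is pronounced /s/.

/s/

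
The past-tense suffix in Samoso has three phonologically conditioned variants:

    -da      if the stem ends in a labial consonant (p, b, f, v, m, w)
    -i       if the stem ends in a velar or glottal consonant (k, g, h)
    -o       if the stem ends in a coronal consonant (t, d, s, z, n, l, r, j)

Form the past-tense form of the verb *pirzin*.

pirzino

Since the final consonant of *pirzin* is /n/ (coronal), it takes -o, giving *pirzino*.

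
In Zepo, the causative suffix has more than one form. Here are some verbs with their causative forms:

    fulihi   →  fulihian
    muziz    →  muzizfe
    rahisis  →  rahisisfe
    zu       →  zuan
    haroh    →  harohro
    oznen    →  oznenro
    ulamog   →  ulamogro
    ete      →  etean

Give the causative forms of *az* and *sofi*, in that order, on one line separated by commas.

azfe, sofian

Looking at the final sound of each stem: -fe when the stem ends in a sibilant (*muziz*, *rahisis*); -ro when the stem ends in a non-sibilant consonant (*haroh*, *oznen*, *ulamog*); -an when the stem ends in a vowel (*fulihi*, *zu*, *ete*).
*az*: final sound = /z/, a sibilant → -fe → *azfe*.
Since the final sound of *sofi* is /i/ (a vowel), it takes -an, giving *sofian*.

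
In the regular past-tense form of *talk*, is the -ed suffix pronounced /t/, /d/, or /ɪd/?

The stem *talk* ends in a voiceless consonant other than /t/.
The -ed suffix is realized as /ɪd/ after /t, d/; as /t/ after other voiceless consonants; and as /d/ after other voiced sounds.
So -ed on *talk* is pronounced /t/.

/t/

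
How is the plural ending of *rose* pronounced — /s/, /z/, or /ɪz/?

The stem *rose* ends in a sibilant (/s, z, ʃ, ʒ, tʃ, dʒ/).
The plural suffix surfaces as /ɪz/ after sibilants, /s/ after other voiceless consonants, and /z/ after other voiced sounds.
So the plural -s on *rose* is pronounced /ɪz/.

/ɪz/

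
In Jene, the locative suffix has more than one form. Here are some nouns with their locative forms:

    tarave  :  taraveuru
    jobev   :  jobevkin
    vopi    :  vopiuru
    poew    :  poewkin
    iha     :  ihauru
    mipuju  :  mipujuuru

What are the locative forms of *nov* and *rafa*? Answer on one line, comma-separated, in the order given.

novkin, rafauru

Looking at the final sound of each stem: -kin when the stem ends in a consonant (*jobev*, *poew*); -uru when the stem ends in a vowel (*tarave*, *vopi*, *iha*, *mipuju*).
*nov*: final sound = /v/, a consonant → -kin → *novkin*.
The final sound of *rafa* is /a/, which is a vowel, so the suffix is -uru, giving *rafauru*.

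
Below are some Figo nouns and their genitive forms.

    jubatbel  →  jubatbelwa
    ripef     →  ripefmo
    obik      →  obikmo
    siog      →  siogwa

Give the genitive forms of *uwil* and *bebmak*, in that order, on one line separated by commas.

uwilwa, bebmakmo

The pattern is voicing of the final consonant: -mo when the stem ends in a voiceless consonant (*ripef*, *obik*); -wa when the stem ends in a voiced consonant (*jubatbel*, *siog*).
The final consonant of *uwil* is /l/, which is voiced, so the suffix is -wa, giving *uwilwa*.
*bebmak*: final consonant = /k/, voiceless → -mo → *bebmakmo*.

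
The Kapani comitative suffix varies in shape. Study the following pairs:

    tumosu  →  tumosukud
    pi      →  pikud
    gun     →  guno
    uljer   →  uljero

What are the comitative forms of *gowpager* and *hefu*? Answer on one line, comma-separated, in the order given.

gowpagero, hefukud

The suffix is conditioned by the final sound: -o when the stem ends in a consonant (*gun*, *uljer*); -kud when the stem ends in a vowel (*tumosu*, *pi*).
The final sound of *gowpager* is /r/, which is a consonant, so the suffix is -o, giving *gowpagero*.
The final sound of *hefu* is /u/, which is a vowel, so the suffix is -kud, giving *hefukud*.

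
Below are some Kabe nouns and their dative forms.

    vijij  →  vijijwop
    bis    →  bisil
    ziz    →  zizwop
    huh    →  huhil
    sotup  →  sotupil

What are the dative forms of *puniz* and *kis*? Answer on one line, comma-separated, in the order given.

punizwop, kisil

Looking at the final consonant of each stem: -il when the stem ends in a voiceless consonant (*bis*, *huh*, *sotup*); -wop when the stem ends in a voiced consonant (*vijij*, *ziz*).
Since the final consonant of *puniz* is /z/ (voiced), it takes -wop, giving *punizwop*.
The final consonant of *kis* is /s/, which is voiceless, so the suffix is -il, giving *kisil*.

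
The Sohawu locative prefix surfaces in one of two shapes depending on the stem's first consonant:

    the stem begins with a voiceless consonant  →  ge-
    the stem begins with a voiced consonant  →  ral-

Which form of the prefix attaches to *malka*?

ral-

Since the first consonant of *malka* is /m/ (voiced), it takes ral-.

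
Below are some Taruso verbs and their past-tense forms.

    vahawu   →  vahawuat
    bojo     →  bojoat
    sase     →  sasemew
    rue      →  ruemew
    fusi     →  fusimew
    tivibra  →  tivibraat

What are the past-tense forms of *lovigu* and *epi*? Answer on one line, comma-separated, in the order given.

loviguat, epimew

The pattern is front/back vowel harmony: -mew when the last vowel of the stem is a front vowel (*sase*, *rue*, *fusi*); -at when the last vowel of the stem is a back vowel (*vahawu*, *bojo*, *tivibra*).
The last vowel of *lovigu* is /u/, which is a back vowel, so the suffix is -at, giving *loviguat*.
*epi*: last vowel = /i/, a front vowel → -mew → *epimew*.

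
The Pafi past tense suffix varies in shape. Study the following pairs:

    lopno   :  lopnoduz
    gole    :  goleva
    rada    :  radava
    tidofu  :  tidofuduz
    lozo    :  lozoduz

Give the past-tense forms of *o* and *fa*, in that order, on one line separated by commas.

The alternation tracks the last vowel of the stem — -duz when the last vowel of the stem is a rounded vowel (*lopno*, *tidofu*, *lozo*); -va when the last vowel of the stem is an unrounded vowel (*gole*, *rada*).
*o* — last vowel /o/ (a rounded vowel) → -duz → *oduz*.
*fa* — last vowel /a/ (an unrounded vowel) → -va → *fava*.

oduz, fava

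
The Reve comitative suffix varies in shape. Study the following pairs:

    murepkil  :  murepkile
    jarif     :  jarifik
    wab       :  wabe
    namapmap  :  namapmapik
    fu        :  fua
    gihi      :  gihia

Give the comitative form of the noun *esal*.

esale

Looking at the final sound of each stem: -ik when the stem ends in a voiceless consonant (*jarif*, *namapmap*); -e when the stem ends in a voiced consonant (*murepkil*, *wab*); -a when the stem ends in a vowel (*fu*, *gihi*).
The final sound of *esal* is /l/, which is a voiced consonant, so the suffix is -e, giving *esale*.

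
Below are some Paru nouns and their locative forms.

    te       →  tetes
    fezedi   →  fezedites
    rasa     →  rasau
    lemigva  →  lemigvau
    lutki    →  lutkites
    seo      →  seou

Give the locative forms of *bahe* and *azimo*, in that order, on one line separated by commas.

The pattern is front/back vowel harmony: -tes when the last vowel of the stem is a front vowel (*te*, *fezedi*, *lutki*); -u when the last vowel of the stem is a back vowel (*rasa*, *lemigva*, *seo*).
*bahe* — last vowel /e/ (a front vowel) → -tes → *bahetes*.
*azimo* — last vowel /o/ (a back vowel) → -u → *azimou*.

bahetes, azimou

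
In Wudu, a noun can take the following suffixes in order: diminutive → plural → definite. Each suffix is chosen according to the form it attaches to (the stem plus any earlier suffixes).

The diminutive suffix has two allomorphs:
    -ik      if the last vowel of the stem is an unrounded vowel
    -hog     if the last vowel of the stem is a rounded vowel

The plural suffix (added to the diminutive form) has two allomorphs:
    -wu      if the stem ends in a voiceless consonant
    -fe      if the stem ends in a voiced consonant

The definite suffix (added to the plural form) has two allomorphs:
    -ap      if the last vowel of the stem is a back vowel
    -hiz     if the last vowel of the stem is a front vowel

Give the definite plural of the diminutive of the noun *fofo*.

fofohogfehiz

The last vowel of *fofo* is /o/, which is a rounded vowel, so the diminutive suffix is -hog, giving *fofohog*.
Since the final consonant of the diminutive form *fofohog* is /g/ (voiced), it takes -fe, giving *fofohogfe*.
Since the last vowel of the plural form *fofohogfe* is /e/ (a front vowel), it takes -hiz, giving *fofohogfehiz*.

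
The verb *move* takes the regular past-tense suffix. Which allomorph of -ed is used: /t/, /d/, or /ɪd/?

/d/

The stem *move* ends in a voiced sound other than /d/.
The -ed suffix is realized as /ɪd/ after /t, d/; as /t/ after other voiceless consonants; and as /d/ after other voiced sounds.
So -ed on *move* is pronounced /d/.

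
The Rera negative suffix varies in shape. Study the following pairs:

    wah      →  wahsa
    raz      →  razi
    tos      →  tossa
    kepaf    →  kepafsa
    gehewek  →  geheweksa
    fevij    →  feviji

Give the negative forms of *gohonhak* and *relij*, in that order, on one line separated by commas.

gohonhaksa, reliji

Looking at the final consonant of each stem: -sa when the stem ends in a voiceless consonant (*wah*, *tos*, *kepaf*, *gehewek*); -i when the stem ends in a voiced consonant (*raz*, *fevij*).
Since the final consonant of *gohonhak* is /k/ (voiceless), it takes -sa, giving *gohonhaksa*.
The final consonant of *relij* is /j/, which is voiced, so the suffix is -i, giving *reliji*.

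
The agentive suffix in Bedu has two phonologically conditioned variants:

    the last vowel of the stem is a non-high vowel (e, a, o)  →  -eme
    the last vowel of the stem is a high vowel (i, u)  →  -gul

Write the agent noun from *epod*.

The last vowel of *epod* is /o/, which is a non-high vowel, so the suffix is -eme, giving *epodeme*.

epodeme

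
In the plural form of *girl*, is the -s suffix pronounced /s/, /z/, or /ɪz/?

/z/

The stem *girl* ends in a voiced non-sibilant sound.
The plural suffix surfaces as /ɪz/ after sibilants, /s/ after other voiceless consonants, and /z/ after other voiced sounds.
So the plural -s on *girl* is pronounced /z/.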